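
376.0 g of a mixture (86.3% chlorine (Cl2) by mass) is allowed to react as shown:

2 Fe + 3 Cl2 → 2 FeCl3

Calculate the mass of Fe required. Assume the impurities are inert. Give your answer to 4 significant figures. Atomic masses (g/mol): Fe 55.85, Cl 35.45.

Mass of pure Cl2 = 376.0 g × 0.863 = 324.49 g.
M(Cl2) = 2(35.45) = 70.90 g/mol.
M(Fe) = 55.85 g/mol.
n(Cl2) = 324.49 g / 70.90 g/mol = 4.5767 mol.
From the equation the Cl2:Fe mole ratio is 3:2, so n(Fe) = 4.5767 × 2/3 = 3.0511 mol.
Mass of Fe = 3.0511 mol × 55.85 g/mol = 170.41 g.

170.4 g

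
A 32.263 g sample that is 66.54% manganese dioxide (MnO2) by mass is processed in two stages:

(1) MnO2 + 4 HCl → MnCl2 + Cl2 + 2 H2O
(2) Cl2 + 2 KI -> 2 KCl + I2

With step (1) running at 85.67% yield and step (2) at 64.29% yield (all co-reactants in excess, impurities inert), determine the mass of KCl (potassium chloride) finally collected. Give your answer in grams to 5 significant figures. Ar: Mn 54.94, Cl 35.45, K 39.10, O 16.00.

20.278 g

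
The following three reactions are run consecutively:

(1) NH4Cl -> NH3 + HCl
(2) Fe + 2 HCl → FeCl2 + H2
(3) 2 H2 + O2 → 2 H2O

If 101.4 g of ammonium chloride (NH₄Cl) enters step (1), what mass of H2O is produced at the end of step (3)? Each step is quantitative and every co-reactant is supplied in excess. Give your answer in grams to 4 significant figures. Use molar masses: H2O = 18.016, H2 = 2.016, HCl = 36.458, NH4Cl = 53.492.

17.08 g

n(NH4Cl) = 101.4 / 53.492 = 1.8956 mol.
Reaction (1): NH4Cl→HCl ratio 1:1 ⇒ n(HCl) = 1.8956 mol.
Reaction (2): HCl→H2 ratio 2:1 ⇒ n(H2) = 0.94781 mol.
Reaction (3): H2→H2O ratio 2:2 ⇒ n(H2O) = 0.94781 mol.
Mass of H2O = 0.94781 × 18.016 = 17.076 g.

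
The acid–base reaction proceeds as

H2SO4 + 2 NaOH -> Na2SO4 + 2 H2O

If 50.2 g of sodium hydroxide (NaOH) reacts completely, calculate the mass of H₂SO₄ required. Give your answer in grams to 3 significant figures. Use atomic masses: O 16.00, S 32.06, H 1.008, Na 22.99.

M(NaOH) = 22.99 + 16.00 + 1.008 = 39.998 g/mol.
M(H2SO4) = 2(1.008) + 32.06 + 4(16.00) = 98.076 g/mol.
n(NaOH) = 50.20 g / 39.998 g/mol = 1.255 mol.
From the equation the NaOH:H2SO4 mole ratio is 2:1, so n(H2SO4) = 1.255 × 1/2 = 0.6275 mol.
Mass of H2SO4 = 0.6275 mol × 98.076 g/mol = 61.55 g.

61.5 g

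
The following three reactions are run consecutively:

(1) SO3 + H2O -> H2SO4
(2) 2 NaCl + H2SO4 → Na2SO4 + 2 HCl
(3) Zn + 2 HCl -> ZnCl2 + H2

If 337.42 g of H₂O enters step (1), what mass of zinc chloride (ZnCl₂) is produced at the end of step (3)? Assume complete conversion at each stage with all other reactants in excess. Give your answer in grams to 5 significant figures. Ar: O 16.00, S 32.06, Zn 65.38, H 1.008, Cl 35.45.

M(H2O) = 2(1.008) + 16.00 = 18.016 g/mol.
M(ZnCl2) = 65.38 + 2(35.45) = 136.28 g/mol.
n(H2O) = 337.42 / 18.016 = 18.7289 mol.
Reaction (1): H2O→H2SO4 ratio 1:1 ⇒ n(H2SO4) = 18.7289 mol.
Reaction (2): H2SO4→HCl ratio 1:2 ⇒ n(HCl) = 37.4578 mol.
Reaction (3): HCl→ZnCl2 ratio 2:1 ⇒ n(ZnCl2) = 18.7289 mol.
Mass of ZnCl2 = 18.7289 × 136.28 = 2552.38 g.

2552.4 g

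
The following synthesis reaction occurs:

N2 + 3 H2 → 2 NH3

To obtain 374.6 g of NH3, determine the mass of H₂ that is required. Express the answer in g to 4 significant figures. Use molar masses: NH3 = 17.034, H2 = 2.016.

n(NH3) = 374.60 g / 17.034 g/mol = 21.991 mol.
From the equation the NH3:H2 mole ratio is 2:3, so n(H2) = 21.991 × 3/2 = 32.987 mol.
Mass of H2 = 32.987 mol × 2.016 g/mol = 66.502 g.

66.50 g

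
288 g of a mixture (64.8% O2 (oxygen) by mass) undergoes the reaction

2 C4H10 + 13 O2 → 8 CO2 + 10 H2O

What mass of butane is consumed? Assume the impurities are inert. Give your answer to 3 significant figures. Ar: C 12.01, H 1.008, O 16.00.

Mass of pure O2 = 288 g × 0.648 = 186.6 g.
M(O2) = 2(16.00) = 32.00 g/mol.
M(C4H10) = 4(12.01) + 10(1.008) = 58.12 g/mol.
n(O2) = 186.6 g / 32.00 g/mol = 5.832 mol.
From the equation the O2:C4H10 mole ratio is 13:2, so n(C4H10) = 5.832 × 2/13 = 0.8972 mol.
Mass of C4H10 = 0.8972 mol × 58.12 g/mol = 52.15 g.

52.1 g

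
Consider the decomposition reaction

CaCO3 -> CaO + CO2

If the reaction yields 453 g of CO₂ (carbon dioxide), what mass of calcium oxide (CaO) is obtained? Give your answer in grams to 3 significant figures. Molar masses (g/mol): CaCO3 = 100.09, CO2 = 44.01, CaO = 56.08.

577 g

n(CO2) = 453.0 g / 44.01 g/mol = 10.29 mol.
From the equation the CO2:CaO mole ratio is 1:1, so n(CaO) = 10.29 × 1/1 = 10.29 mol.
Mass of CaO = 10.29 mol × 56.08 g/mol = 577.2 g.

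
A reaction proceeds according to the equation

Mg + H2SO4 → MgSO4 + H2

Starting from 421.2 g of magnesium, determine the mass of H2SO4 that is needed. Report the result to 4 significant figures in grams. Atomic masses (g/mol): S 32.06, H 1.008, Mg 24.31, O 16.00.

M(Mg) = 24.31 g/mol.
M(H2SO4) = 2(1.008) + 32.06 + 4(16.00) = 98.076 g/mol.
n(Mg) = 421.20 g / 24.31 g/mol = 17.326 mol.
From the equation the Mg:H2SO4 mole ratio is 1:1, so n(H2SO4) = 17.326 × 1/1 = 17.326 mol.
Mass of H2SO4 = 17.326 mol × 98.076 g/mol = 1699.3 g.

1699 g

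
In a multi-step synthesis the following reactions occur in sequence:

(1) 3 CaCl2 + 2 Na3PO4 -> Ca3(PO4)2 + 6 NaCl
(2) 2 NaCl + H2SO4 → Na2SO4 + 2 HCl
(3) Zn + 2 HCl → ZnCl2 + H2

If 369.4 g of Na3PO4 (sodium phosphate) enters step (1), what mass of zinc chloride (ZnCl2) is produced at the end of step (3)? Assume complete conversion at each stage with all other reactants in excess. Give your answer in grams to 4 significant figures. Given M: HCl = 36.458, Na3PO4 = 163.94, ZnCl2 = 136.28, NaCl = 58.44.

n(Na3PO4) = 369.4 / 163.94 = 2.2533 mol.
Reaction (1): Na3PO4→NaCl ratio 2:6 ⇒ n(NaCl) = 6.7598 mol.
Reaction (2): NaCl→HCl ratio 2:2 ⇒ n(HCl) = 6.7598 mol.
Reaction (3): HCl→ZnCl2 ratio 2:1 ⇒ n(ZnCl2) = 3.3799 mol.
Mass of ZnCl2 = 3.3799 × 136.28 = 460.61 g.

460.6 g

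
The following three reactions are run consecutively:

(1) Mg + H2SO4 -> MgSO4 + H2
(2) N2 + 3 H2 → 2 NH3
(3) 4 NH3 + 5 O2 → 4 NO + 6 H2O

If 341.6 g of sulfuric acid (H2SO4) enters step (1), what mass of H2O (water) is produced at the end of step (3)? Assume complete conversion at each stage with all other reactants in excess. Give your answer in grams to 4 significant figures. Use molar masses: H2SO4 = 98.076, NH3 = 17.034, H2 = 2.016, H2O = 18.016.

62.75 g

n(H2SO4) = 341.6 / 98.076 = 3.4830 mol.
Reaction (1): H2SO4→H2 ratio 1:1 ⇒ n(H2) = 3.4830 mol.
Reaction (2): H2→NH3 ratio 3:2 ⇒ n(NH3) = 2.3220 mol.
Reaction (3): NH3→H2O ratio 4:6 ⇒ n(H2O) = 3.4830 mol.
Mass of H2O = 3.4830 × 18.016 = 62.750 g.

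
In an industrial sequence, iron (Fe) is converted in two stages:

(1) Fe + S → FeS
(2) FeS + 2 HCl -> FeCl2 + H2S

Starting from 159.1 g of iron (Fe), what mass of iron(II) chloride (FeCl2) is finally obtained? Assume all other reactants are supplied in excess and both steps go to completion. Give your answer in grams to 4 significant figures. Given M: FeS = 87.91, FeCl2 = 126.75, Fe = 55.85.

n(Fe) = 159.10 / 55.85 = 2.8487 mol.
Step 1 gives a 1:1 ratio of Fe to FeS, so n(FeS) = 2.8487 mol.
In step 2 the FeS:FeCl2 ratio is 1:1, so n(FeCl2) = 2.8487 mol.
Mass of FeCl2 = 2.8487 × 126.75 = 361.07 g.

361.1 g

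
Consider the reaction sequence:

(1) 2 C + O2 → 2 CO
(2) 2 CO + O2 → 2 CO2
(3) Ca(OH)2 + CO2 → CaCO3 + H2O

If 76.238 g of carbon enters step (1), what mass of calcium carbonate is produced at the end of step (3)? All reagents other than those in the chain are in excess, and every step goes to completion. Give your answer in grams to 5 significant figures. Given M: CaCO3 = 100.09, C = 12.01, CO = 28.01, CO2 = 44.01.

635.36 g

n(C) = 76.238 / 12.01 = 6.34788 mol.
Reaction (1): C→CO ratio 2:2 ⇒ n(CO) = 6.34788 mol.
Reaction (2): CO→CO2 ratio 2:2 ⇒ n(CO2) = 6.34788 mol.
Reaction (3): CO2→CaCO3 ratio 1:1 ⇒ n(CaCO3) = 6.34788 mol.
Mass of CaCO3 = 6.34788 × 100.09 = 635.359 g.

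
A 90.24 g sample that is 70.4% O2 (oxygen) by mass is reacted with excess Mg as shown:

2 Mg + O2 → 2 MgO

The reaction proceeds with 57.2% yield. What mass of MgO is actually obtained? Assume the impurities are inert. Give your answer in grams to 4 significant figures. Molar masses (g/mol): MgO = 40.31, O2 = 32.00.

Pure O2 available = 90.24 g × 0.704 = 63.529 g.
n(O2) = 63.529 g / 32.00 g/mol = 1.9853 mol.
From the equation the O2:MgO mole ratio is 1:2, so n(MgO) = 1.9853 × 2/1 = 3.9706 mol.
Mass of MgO = 3.9706 mol × 40.31 g/mol = 160.05 g.
Actual mass collected = 160.05 g × 0.572 = 91.550 g.

91.55 g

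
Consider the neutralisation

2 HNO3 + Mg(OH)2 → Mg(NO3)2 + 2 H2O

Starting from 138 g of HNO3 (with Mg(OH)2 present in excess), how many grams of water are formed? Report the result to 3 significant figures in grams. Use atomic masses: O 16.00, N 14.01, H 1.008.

M(HNO3) = 1.008 + 14.01 + 3(16.00) = 63.018 g/mol.
M(H2O) = 2(1.008) + 16.00 = 18.016 g/mol.
n(HNO3) = 138.0 g / 63.018 g/mol = 2.190 mol.
From the equation the HNO3:H2O mole ratio is 2:2, so n(H2O) = 2.190 × 2/2 = 2.190 mol.
Mass of H2O = 2.190 mol × 18.016 g/mol = 39.45 g.

39.5 g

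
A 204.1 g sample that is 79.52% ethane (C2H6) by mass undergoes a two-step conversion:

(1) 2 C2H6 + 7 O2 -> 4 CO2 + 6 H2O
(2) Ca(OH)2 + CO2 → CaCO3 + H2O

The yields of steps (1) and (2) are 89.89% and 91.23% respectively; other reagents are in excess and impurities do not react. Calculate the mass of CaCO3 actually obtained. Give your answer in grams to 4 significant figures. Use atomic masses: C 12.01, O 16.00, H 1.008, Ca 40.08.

886.1 g

Pure C2H6 = 204.1 × 0.7952 = 162.30 g.
M(C2H6) = 2(12.01) + 6(1.008) = 30.068 g/mol.
M(CaCO3) = 40.08 + 12.01 + 3(16.00) = 100.09 g/mol.
n(C2H6) = 162.30 / 30.068 = 5.3978 mol.
Step 1 (C2H6:CO2 = 2:4): theoretical n(CO2) = 10.796 mol; at 89.89% yield, n(CO2) = 9.7041 mol.
Step 2 (CO2:CaCO3 = 1:1): theoretical n(CaCO3) = 9.7041 mol, so theoretical mass = 9.7041 × 100.09 = 971.29 g.
At 91.23% yield, actual mass of CaCO3 = 971.29 × 0.9123 = 886.10 g.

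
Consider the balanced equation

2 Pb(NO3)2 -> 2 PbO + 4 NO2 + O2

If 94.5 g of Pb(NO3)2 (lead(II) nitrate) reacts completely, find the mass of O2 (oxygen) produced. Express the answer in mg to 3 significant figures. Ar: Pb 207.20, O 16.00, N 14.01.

4560 mg

M(Pb(NO3)2) = 207.20 + 2(14.01) + 6(16.00) = 331.22 g/mol.
M(O2) = 2(16.00) = 32.00 g/mol.
n(Pb(NO3)2) = 94.50 g / 331.22 g/mol = 0.2853 mol.
From the equation the Pb(NO3)2:O2 mole ratio is 2:1, so n(O2) = 0.2853 × 1/2 = 0.1427 mol.
Mass of O2 = 0.1427 mol × 32.00 g/mol = 4.565 g.
Converting to mg: 4.565 g = 4560 mg.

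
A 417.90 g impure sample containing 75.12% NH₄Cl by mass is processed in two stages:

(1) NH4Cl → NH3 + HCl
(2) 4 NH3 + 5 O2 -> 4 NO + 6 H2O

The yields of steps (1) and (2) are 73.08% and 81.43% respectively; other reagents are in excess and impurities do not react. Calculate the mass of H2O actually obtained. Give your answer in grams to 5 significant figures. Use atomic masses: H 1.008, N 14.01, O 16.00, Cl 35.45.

94.378 g

Pure NH4Cl = 417.90 × 0.7512 = 313.926 g.
M(NH4Cl) = 14.01 + 4(1.008) + 35.45 = 53.492 g/mol.
M(H2O) = 2(1.008) + 16.00 = 18.016 g/mol.
n(NH4Cl) = 313.926 / 53.492 = 5.86866 mol.
Step 1 (NH4Cl:NH3 = 1:1): theoretical n(NH3) = 5.86866 mol; at 73.08% yield, n(NH3) = 4.28882 mol.
Step 2 (NH3:H2O = 4:6): theoretical n(H2O) = 6.43323 mol, so theoretical mass = 6.43323 × 18.016 = 115.901 g.
At 81.43% yield, actual mass of H2O = 115.901 × 0.8143 = 94.3782 g.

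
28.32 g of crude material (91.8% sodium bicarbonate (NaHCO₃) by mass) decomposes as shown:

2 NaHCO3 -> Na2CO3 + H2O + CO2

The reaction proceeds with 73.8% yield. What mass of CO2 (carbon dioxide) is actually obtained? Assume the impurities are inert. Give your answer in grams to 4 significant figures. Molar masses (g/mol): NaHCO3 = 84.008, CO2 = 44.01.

Pure NaHCO3 available = 28.32 g × 0.918 = 25.998 g.
n(NaHCO3) = 25.998 g / 84.008 g/mol = 0.30947 mol.
From the equation the NaHCO3:CO2 mole ratio is 2:1, so n(CO2) = 0.30947 × 1/2 = 0.15473 mol.
Mass of CO2 = 0.15473 mol × 44.01 g/mol = 6.8098 g.
Actual mass collected = 6.8098 g × 0.738 = 5.0257 g.

5.026 g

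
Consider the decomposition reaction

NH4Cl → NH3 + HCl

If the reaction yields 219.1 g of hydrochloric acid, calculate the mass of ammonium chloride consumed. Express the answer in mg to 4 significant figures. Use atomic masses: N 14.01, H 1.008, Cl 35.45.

321500 mg

M(HCl) = 1.008 + 35.45 = 36.458 g/mol.
M(NH4Cl) = 14.01 + 4(1.008) + 35.45 = 53.492 g/mol.
n(HCl) = 219.10 g / 36.458 g/mol = 6.0097 mol.
From the equation the HCl:NH4Cl mole ratio is 1:1, so n(NH4Cl) = 6.0097 × 1/1 = 6.0097 mol.
Mass of NH4Cl = 6.0097 mol × 53.492 g/mol = 321.47 g.
Converting to mg: 321.47 g = 321500 mg.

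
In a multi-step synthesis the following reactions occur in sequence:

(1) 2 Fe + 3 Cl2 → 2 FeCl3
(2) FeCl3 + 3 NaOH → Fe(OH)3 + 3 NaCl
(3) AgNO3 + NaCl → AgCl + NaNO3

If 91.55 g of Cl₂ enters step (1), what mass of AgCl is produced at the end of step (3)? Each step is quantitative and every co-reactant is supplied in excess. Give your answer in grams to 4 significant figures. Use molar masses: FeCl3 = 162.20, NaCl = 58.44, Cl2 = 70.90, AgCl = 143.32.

n(Cl2) = 91.55 / 70.90 = 1.2913 mol.
Reaction (1): Cl2→FeCl3 ratio 3:2 ⇒ n(FeCl3) = 0.86084 mol.
Reaction (2): FeCl3→NaCl ratio 1:3 ⇒ n(NaCl) = 2.5825 mol.
Reaction (3): NaCl→AgCl ratio 1:1 ⇒ n(AgCl) = 2.5825 mol.
Mass of AgCl = 2.5825 × 143.32 = 370.13 g.

370.1 g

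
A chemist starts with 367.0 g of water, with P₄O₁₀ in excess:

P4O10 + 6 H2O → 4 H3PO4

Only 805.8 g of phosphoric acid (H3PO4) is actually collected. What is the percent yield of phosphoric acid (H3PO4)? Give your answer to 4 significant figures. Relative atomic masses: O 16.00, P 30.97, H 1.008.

60.55 %

M(H2O) = 2(1.008) + 16.00 = 18.016 g/mol.
M(H3PO4) = 3(1.008) + 30.97 + 4(16.00) = 97.994 g/mol.
n(H2O) = 367.00 g / 18.016 g/mol = 20.371 mol.
From the equation the H2O:H3PO4 mole ratio is 6:4, so n(H3PO4) = 20.371 × 4/6 = 13.581 mol.
Mass of H3PO4 = 13.581 mol × 97.994 g/mol = 1330.8 g.
This is the theoretical yield. Percent yield = 805.8 g / 1330.8 g × 100% = 60.550%.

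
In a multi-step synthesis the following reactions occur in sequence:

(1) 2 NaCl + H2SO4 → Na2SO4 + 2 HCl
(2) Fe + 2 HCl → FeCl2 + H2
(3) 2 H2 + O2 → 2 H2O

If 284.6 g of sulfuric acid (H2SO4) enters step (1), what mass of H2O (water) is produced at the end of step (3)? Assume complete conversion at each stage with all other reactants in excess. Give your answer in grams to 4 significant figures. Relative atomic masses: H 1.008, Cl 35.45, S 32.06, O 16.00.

M(H2SO4) = 2(1.008) + 32.06 + 4(16.00) = 98.076 g/mol.
M(H2O) = 2(1.008) + 16.00 = 18.016 g/mol.
n(H2SO4) = 284.6 / 98.076 = 2.9018 mol.
Reaction (1): H2SO4→HCl ratio 1:2 ⇒ n(HCl) = 5.8037 mol.
Reaction (2): HCl→H2 ratio 2:1 ⇒ n(H2) = 2.9018 mol.
Reaction (3): H2→H2O ratio 2:2 ⇒ n(H2O) = 2.9018 mol.
Mass of H2O = 2.9018 × 18.016 = 52.279 g.

52.28 g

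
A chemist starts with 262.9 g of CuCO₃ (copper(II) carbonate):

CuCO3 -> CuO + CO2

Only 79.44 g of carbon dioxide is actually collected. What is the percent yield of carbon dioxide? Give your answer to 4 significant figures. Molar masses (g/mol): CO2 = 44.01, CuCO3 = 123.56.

n(CuCO3) = 262.90 g / 123.56 g/mol = 2.1277 mol.
From the equation the CuCO3:CO2 mole ratio is 1:1, so n(CO2) = 2.1277 × 1/1 = 2.1277 mol.
Mass of CO2 = 2.1277 mol × 44.01 g/mol = 93.641 g.
This is the theoretical yield. Percent yield = 79.44 g / 93.641 g × 100% = 84.835%.

84.84 %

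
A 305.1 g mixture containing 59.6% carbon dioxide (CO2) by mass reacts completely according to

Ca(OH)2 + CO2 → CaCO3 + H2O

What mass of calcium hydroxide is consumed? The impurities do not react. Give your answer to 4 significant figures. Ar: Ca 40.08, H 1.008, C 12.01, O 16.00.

306.1 g

Mass of pure CO2 = 305.1 g × 0.596 = 181.84 g.
M(CO2) = 12.01 + 2(16.00) = 44.01 g/mol.
M(Ca(OH)2) = 40.08 + 2(16.00) + 2(1.008) = 74.096 g/mol.
n(CO2) = 181.84 g / 44.01 g/mol = 4.1318 mol.
From the equation the CO2:Ca(OH)2 mole ratio is 1:1, so n(Ca(OH)2) = 4.1318 × 1/1 = 4.1318 mol.
Mass of Ca(OH)2 = 4.1318 mol × 74.096 g/mol = 306.15 g.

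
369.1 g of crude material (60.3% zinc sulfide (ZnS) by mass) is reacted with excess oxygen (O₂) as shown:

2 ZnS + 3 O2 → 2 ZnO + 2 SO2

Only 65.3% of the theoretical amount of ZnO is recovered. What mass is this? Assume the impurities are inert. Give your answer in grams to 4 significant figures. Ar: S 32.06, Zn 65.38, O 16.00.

121.4 g

Pure ZnS available = 369.1 g × 0.603 = 222.57 g.
M(ZnS) = 65.38 + 32.06 = 97.44 g/mol.
M(ZnO) = 65.38 + 16.00 = 81.38 g/mol.
n(ZnS) = 222.57 g / 97.44 g/mol = 2.2841 mol.
From the equation the ZnS:ZnO mole ratio is 2:2, so n(ZnO) = 2.2841 × 2/2 = 2.2841 mol.
Mass of ZnO = 2.2841 mol × 81.38 g/mol = 185.88 g.
Actual mass collected = 185.88 g × 0.653 = 121.38 g.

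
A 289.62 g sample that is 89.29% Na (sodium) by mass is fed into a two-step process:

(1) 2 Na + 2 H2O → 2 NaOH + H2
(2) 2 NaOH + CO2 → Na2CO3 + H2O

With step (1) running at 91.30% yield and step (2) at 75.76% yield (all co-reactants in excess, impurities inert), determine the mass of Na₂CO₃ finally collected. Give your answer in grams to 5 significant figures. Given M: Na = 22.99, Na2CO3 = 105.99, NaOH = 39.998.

412.32 g

Pure Na = 289.62 × 0.8929 = 258.602 g.
n(Na) = 258.602 / 22.99 = 11.2484 mol.
Step 1 (Na:NaOH = 2:2): theoretical n(NaOH) = 11.2484 mol; at 91.30% yield, n(NaOH) = 10.2698 mol.
Step 2 (NaOH:Na2CO3 = 2:1): theoretical n(Na2CO3) = 5.13491 mol, so theoretical mass = 5.13491 × 105.99 = 544.250 g.
At 75.76% yield, actual mass of Na2CO3 = 544.250 × 0.7576 = 412.323 g.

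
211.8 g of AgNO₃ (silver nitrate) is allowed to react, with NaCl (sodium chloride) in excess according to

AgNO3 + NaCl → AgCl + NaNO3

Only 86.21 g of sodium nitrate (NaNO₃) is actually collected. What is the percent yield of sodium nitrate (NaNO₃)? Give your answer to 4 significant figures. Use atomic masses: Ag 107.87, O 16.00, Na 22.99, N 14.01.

81.35 %

M(AgNO3) = 107.87 + 14.01 + 3(16.00) = 169.88 g/mol.
M(NaNO3) = 22.99 + 14.01 + 3(16.00) = 85.00 g/mol.
n(AgNO3) = 211.80 g / 169.88 g/mol = 1.2468 mol.
From the equation the AgNO3:NaNO3 mole ratio is 1:1, so n(NaNO3) = 1.2468 × 1/1 = 1.2468 mol.
Mass of NaNO3 = 1.2468 mol × 85.00 g/mol = 105.97 g.
This is the theoretical yield. Percent yield = 86.21 g / 105.97 g × 100% = 81.350%.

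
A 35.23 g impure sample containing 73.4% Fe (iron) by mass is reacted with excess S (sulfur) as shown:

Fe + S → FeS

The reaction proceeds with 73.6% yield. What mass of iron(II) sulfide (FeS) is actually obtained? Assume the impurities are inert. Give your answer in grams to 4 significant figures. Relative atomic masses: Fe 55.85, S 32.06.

Pure Fe available = 35.23 g × 0.734 = 25.859 g.
M(Fe) = 55.85 g/mol.
M(FeS) = 55.85 + 32.06 = 87.91 g/mol.
n(Fe) = 25.859 g / 55.85 g/mol = 0.46300 mol.
From the equation the Fe:FeS mole ratio is 1:1, so n(FeS) = 0.46300 × 1/1 = 0.46300 mol.
Mass of FeS = 0.46300 mol × 87.91 g/mol = 40.703 g.
Actual mass collected = 40.703 g × 0.736 = 29.957 g.

29.96 g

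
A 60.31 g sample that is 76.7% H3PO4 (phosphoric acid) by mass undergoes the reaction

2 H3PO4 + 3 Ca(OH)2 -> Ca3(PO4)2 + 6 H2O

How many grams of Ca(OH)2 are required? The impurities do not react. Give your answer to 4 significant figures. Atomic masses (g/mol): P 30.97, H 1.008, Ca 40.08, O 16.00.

52.47 g

Mass of pure H3PO4 = 60.31 g × 0.767 = 46.258 g.
M(H3PO4) = 3(1.008) + 30.97 + 4(16.00) = 97.994 g/mol.
M(Ca(OH)2) = 40.08 + 2(16.00) + 2(1.008) = 74.096 g/mol.
n(H3PO4) = 46.258 g / 97.994 g/mol = 0.47205 mol.
From the equation the H3PO4:Ca(OH)2 mole ratio is 2:3, so n(Ca(OH)2) = 0.47205 × 3/2 = 0.70807 mol.
Mass of Ca(OH)2 = 0.70807 mol × 74.096 g/mol = 52.465 g.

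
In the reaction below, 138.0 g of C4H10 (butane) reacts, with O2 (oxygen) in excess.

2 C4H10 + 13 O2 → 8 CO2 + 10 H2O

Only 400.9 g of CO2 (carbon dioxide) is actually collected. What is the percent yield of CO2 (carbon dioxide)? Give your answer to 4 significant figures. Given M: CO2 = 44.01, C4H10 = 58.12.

95.91 %

n(C4H10) = 138.00 g / 58.12 g/mol = 2.3744 mol.
From the equation the C4H10:CO2 mole ratio is 2:8, so n(CO2) = 2.3744 × 8/2 = 9.4976 mol.
Mass of CO2 = 9.4976 mol × 44.01 g/mol = 417.99 g.
This is the theoretical yield. Percent yield = 400.9 g / 417.99 g × 100% = 95.912%.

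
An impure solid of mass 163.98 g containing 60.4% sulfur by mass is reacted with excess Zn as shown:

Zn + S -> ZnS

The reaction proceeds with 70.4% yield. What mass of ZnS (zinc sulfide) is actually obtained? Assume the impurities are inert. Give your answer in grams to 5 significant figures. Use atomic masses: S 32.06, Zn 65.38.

Pure S available = 163.98 g × 0.604 = 99.0439 g.
M(S) = 32.06 g/mol.
M(ZnS) = 65.38 + 32.06 = 97.44 g/mol.
n(S) = 99.0439 g / 32.06 g/mol = 3.08933 mol.
From the equation the S:ZnS mole ratio is 1:1, so n(ZnS) = 3.08933 × 1/1 = 3.08933 mol.
Mass of ZnS = 3.08933 mol × 97.44 g/mol = 301.024 g.
Actual mass collected = 301.024 g × 0.704 = 211.921 g.

211.92 g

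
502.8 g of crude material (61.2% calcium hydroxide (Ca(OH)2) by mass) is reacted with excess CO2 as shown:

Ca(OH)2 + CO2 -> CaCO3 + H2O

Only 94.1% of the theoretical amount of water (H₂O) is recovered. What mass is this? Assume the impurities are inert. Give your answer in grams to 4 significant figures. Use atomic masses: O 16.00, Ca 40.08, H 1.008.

70.40 g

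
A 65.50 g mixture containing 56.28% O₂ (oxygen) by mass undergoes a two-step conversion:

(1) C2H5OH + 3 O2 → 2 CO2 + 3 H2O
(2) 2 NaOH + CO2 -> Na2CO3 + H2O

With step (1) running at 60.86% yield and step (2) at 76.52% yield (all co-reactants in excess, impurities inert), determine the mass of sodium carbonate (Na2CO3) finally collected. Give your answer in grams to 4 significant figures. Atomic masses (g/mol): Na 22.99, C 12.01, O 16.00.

37.91 g

Pure O2 = 65.50 × 0.5628 = 36.863 g.
M(O2) = 2(16.00) = 32.00 g/mol.
M(Na2CO3) = 2(22.99) + 12.01 + 3(16.00) = 105.99 g/mol.
n(O2) = 36.863 / 32.00 = 1.1520 mol.
Step 1 (O2:CO2 = 3:2): theoretical n(CO2) = 0.76799 mol; at 60.86% yield, n(CO2) = 0.46740 mol.
Step 2 (CO2:Na2CO3 = 1:1): theoretical n(Na2CO3) = 0.46740 mol, so theoretical mass = 0.46740 × 105.99 = 49.539 g.
At 76.52% yield, actual mass of Na2CO3 = 49.539 × 0.7652 = 37.908 g.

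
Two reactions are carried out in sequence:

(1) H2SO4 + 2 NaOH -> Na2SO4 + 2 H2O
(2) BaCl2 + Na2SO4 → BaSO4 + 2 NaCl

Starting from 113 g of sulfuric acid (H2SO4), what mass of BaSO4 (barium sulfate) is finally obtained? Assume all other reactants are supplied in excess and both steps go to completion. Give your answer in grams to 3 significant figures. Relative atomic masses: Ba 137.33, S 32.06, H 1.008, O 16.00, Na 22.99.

M(H2SO4) = 2(1.008) + 32.06 + 4(16.00) = 98.076 g/mol.
M(BaSO4) = 137.33 + 32.06 + 4(16.00) = 233.39 g/mol.
n(H2SO4) = 113.0 / 98.076 = 1.152 mol.
Step 1 gives a 1:1 ratio of H2SO4 to Na2SO4, so n(Na2SO4) = 1.152 mol.
In step 2 the Na2SO4:BaSO4 ratio is 1:1, so n(BaSO4) = 1.152 mol.
Mass of BaSO4 = 1.152 × 233.39 = 268.9 g.

269 g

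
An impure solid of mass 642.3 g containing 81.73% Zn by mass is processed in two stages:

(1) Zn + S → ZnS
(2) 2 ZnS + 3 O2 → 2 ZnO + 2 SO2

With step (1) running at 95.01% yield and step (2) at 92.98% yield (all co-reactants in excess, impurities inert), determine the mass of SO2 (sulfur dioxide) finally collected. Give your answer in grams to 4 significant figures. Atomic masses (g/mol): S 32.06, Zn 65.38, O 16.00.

Pure Zn = 642.3 × 0.8173 = 524.95 g.
M(Zn) = 65.38 g/mol.
M(SO2) = 32.06 + 2(16.00) = 64.06 g/mol.
n(Zn) = 524.95 / 65.38 = 8.0292 mol.
Step 1 (Zn:ZnS = 1:1): theoretical n(ZnS) = 8.0292 mol; at 95.01% yield, n(ZnS) = 7.6286 mol.
Step 2 (ZnS:SO2 = 2:2): theoretical n(SO2) = 7.6286 mol, so theoretical mass = 7.6286 × 64.06 = 488.69 g.
At 92.98% yield, actual mass of SO2 = 488.69 × 0.9298 = 454.38 g.

454.4 g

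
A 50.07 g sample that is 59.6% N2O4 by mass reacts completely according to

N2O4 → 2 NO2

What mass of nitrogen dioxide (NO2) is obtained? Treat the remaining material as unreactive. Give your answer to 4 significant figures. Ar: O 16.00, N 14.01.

29.84 g

Mass of pure N2O4 = 50.07 g × 0.596 = 29.842 g.
M(N2O4) = 2(14.01) + 4(16.00) = 92.02 g/mol.
M(NO2) = 14.01 + 2(16.00) = 46.01 g/mol.
n(N2O4) = 29.842 g / 92.02 g/mol = 0.32430 mol.
From the equation the N2O4:NO2 mole ratio is 1:2, so n(NO2) = 0.32430 × 2/1 = 0.64859 mol.
Mass of NO2 = 0.64859 mol × 46.01 g/mol = 29.842 g.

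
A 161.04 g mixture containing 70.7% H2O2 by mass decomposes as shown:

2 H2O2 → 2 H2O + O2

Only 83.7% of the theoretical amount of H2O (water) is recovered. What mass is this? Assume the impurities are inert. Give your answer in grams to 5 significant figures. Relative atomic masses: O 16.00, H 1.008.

50.472 g

Pure H2O2 available = 161.04 g × 0.707 = 113.855 g.
M(H2O2) = 2(1.008) + 2(16.00) = 34.016 g/mol.
M(H2O) = 2(1.008) + 16.00 = 18.016 g/mol.
n(H2O2) = 113.855 g / 34.016 g/mol = 3.34711 mol.
From the equation the H2O2:H2O mole ratio is 2:2, so n(H2O) = 3.34711 × 2/2 = 3.34711 mol.
Mass of H2O = 3.34711 mol × 18.016 g/mol = 60.3015 g.
Actual mass collected = 60.3015 g × 0.837 = 50.4724 g.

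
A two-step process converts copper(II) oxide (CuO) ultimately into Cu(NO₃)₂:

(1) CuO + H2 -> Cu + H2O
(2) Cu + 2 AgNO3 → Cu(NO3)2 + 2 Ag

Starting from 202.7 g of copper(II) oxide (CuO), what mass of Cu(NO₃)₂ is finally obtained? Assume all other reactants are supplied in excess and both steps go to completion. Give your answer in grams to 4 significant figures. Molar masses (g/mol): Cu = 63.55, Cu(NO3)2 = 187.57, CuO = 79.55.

477.9 g

n(CuO) = 202.70 / 79.55 = 2.5481 mol.
Step 1 gives a 1:1 ratio of CuO to Cu, so n(Cu) = 2.5481 mol.
In step 2 the Cu:Cu(NO3)2 ratio is 1:1, so n(Cu(NO3)2) = 2.5481 mol.
Mass of Cu(NO3)2 = 2.5481 × 187.57 = 477.94 g.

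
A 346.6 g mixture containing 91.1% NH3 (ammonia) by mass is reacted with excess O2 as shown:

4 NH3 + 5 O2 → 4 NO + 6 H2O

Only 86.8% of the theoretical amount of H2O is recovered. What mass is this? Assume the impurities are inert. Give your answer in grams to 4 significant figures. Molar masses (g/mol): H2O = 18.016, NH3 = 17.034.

Pure NH3 available = 346.6 g × 0.911 = 315.75 g.
n(NH3) = 315.75 g / 17.034 g/mol = 18.537 mol.
From the equation the NH3:H2O mole ratio is 4:6, so n(H2O) = 18.537 × 6/4 = 27.805 mol.
Mass of H2O = 27.805 mol × 18.016 g/mol = 500.93 g.
Actual mass collected = 500.93 g × 0.868 = 434.81 g.

434.8 g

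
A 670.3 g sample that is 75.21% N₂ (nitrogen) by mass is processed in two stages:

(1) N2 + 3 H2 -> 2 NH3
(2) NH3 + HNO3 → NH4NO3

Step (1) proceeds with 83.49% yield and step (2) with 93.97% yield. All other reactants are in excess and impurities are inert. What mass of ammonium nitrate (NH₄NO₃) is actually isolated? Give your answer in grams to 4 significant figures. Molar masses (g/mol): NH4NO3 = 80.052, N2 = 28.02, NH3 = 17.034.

Pure N2 = 670.3 × 0.7521 = 504.13 g.
n(N2) = 504.13 / 28.02 = 17.992 mol.
Step 1 (N2:NH3 = 1:2): theoretical n(NH3) = 35.984 mol; at 83.49% yield, n(NH3) = 30.043 mol.
Step 2 (NH3:NH4NO3 = 1:1): theoretical n(NH4NO3) = 30.043 mol, so theoretical mass = 30.043 × 80.052 = 2405.0 g.
At 93.97% yield, actual mass of NH4NO3 = 2405.0 × 0.9397 = 2260.0 g.

2260 g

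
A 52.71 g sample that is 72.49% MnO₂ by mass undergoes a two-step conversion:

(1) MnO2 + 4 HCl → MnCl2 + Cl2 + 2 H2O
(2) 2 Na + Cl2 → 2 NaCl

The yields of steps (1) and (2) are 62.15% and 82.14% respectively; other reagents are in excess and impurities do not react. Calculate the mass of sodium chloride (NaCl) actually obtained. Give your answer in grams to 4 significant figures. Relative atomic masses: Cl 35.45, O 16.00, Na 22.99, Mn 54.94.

26.22 g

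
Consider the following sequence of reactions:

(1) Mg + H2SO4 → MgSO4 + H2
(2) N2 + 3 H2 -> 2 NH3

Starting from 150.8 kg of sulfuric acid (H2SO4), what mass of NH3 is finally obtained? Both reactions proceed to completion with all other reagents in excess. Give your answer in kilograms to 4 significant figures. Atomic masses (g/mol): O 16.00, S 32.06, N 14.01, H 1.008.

M(H2SO4) = 2(1.008) + 32.06 + 4(16.00) = 98.076 g/mol.
M(NH3) = 14.01 + 3(1.008) = 17.034 g/mol.
150.8 kg = 150800 g.
n(H2SO4) = 150800 / 98.076 = 1537.6 mol.
Step 1 gives a 1:1 ratio of H2SO4 to H2, so n(H2) = 1537.6 mol.
In step 2 the H2:NH3 ratio is 3:2, so n(NH3) = 1025.1 mol.
Mass of NH3 = 1025.1 × 17.034 = 17461 g = 17.46 kg.

17.46 kg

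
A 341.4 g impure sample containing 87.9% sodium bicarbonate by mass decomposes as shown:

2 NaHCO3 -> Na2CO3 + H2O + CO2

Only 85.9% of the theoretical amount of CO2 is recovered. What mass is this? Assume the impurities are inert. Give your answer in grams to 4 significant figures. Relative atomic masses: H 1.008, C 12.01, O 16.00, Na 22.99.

Pure NaHCO3 available = 341.4 g × 0.879 = 300.09 g.
M(NaHCO3) = 22.99 + 1.008 + 12.01 + 3(16.00) = 84.008 g/mol.
M(CO2) = 12.01 + 2(16.00) = 44.01 g/mol.
n(NaHCO3) = 300.09 g / 84.008 g/mol = 3.5722 mol.
From the equation the NaHCO3:CO2 mole ratio is 2:1, so n(CO2) = 3.5722 × 1/2 = 1.7861 mol.
Mass of CO2 = 1.7861 mol × 44.01 g/mol = 78.606 g.
Actual mass collected = 78.606 g × 0.859 = 67.522 g.

67.52 g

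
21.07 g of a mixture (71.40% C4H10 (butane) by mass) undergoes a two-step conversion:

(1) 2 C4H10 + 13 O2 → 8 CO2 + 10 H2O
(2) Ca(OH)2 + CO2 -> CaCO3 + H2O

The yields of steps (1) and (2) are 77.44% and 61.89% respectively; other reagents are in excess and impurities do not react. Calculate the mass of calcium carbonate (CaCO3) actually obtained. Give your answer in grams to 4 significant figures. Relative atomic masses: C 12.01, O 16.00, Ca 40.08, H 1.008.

Pure C4H10 = 21.07 × 0.7140 = 15.044 g.
M(C4H10) = 4(12.01) + 10(1.008) = 58.12 g/mol.
M(CaCO3) = 40.08 + 12.01 + 3(16.00) = 100.09 g/mol.
n(C4H10) = 15.044 / 58.12 = 0.25884 mol.
Step 1 (C4H10:CO2 = 2:8): theoretical n(CO2) = 1.0354 mol; at 77.44% yield, n(CO2) = 0.80179 mol.
Step 2 (CO2:CaCO3 = 1:1): theoretical n(CaCO3) = 0.80179 mol, so theoretical mass = 0.80179 × 100.09 = 80.252 g.
At 61.89% yield, actual mass of CaCO3 = 80.252 × 0.6189 = 49.668 g.

49.67 g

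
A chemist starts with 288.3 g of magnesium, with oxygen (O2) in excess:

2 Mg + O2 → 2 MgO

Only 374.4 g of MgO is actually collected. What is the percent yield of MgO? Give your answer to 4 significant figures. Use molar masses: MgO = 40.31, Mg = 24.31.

78.32 %

n(Mg) = 288.30 g / 24.31 g/mol = 11.859 mol.
From the equation the Mg:MgO mole ratio is 2:2, so n(MgO) = 11.859 × 2/2 = 11.859 mol.
Mass of MgO = 11.859 mol × 40.31 g/mol = 478.05 g.
This is the theoretical yield. Percent yield = 374.4 g / 478.05 g × 100% = 78.318%.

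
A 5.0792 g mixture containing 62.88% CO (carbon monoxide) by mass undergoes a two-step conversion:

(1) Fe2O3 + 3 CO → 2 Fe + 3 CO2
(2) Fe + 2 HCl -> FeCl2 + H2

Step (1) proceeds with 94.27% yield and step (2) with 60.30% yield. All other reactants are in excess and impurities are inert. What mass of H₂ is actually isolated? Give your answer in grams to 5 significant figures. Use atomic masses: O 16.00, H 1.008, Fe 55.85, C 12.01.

0.087113 g

Pure CO = 5.0792 × 0.6288 = 3.19380 g.
M(CO) = 12.01 + 16.00 = 28.01 g/mol.
M(H2) = 2(1.008) = 2.016 g/mol.
n(CO) = 3.19380 / 28.01 = 0.114024 mol.
Step 1 (CO:Fe = 3:2): theoretical n(Fe) = 0.0760157 mol; at 94.27% yield, n(Fe) = 0.0716600 mol.
Step 2 (Fe:H2 = 1:1): theoretical n(H2) = 0.0716600 mol, so theoretical mass = 0.0716600 × 2.016 = 0.144467 g.
At 60.30% yield, actual mass of H2 = 0.144467 × 0.6030 = 0.0871134 g.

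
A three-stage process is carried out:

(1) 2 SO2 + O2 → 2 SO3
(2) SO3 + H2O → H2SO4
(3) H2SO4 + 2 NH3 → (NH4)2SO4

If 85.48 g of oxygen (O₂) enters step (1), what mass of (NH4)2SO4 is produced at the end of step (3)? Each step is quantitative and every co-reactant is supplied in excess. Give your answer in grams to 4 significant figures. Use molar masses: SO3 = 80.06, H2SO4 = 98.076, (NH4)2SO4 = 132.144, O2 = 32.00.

n(O2) = 85.48 / 32.00 = 2.6713 mol.
Reaction (1): O2→SO3 ratio 1:2 ⇒ n(SO3) = 5.3425 mol.
Reaction (2): SO3→H2SO4 ratio 1:1 ⇒ n(H2SO4) = 5.3425 mol.
Reaction (3): H2SO4→(NH4)2SO4 ratio 1:1 ⇒ n((NH4)2SO4) = 5.3425 mol.
Mass of (NH4)2SO4 = 5.3425 × 132.144 = 705.98 g.

706.0 g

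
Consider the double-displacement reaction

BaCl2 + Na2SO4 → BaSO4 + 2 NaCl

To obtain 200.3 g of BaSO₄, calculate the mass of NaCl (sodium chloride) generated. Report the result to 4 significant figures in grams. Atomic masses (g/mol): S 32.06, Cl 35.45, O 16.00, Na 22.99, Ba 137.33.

100.3 g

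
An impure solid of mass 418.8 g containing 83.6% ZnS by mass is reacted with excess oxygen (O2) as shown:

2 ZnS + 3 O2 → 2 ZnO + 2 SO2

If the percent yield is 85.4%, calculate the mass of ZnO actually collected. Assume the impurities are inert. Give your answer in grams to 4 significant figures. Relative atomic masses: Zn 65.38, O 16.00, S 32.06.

Pure ZnS available = 418.8 g × 0.836 = 350.12 g.
M(ZnS) = 65.38 + 32.06 = 97.44 g/mol.
M(ZnO) = 65.38 + 16.00 = 81.38 g/mol.
n(ZnS) = 350.12 g / 97.44 g/mol = 3.5932 mol.
From the equation the ZnS:ZnO mole ratio is 2:2, so n(ZnO) = 3.5932 × 2/2 = 3.5932 mol.
Mass of ZnO = 3.5932 mol × 81.38 g/mol = 292.41 g.
Actual mass collected = 292.41 g × 0.854 = 249.72 g.

249.7 g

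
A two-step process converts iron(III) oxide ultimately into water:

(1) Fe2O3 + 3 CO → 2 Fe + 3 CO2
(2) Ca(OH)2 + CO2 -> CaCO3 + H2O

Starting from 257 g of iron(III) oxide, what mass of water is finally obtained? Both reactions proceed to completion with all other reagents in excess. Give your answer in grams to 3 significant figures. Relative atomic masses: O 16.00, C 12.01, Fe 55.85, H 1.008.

M(Fe2O3) = 2(55.85) + 3(16.00) = 159.70 g/mol.
M(H2O) = 2(1.008) + 16.00 = 18.016 g/mol.
n(Fe2O3) = 257.0 / 159.70 = 1.609 mol.
Step 1 gives a 1:3 ratio of Fe2O3 to CO2, so n(CO2) = 4.828 mol.
In step 2 the CO2:H2O ratio is 1:1, so n(H2O) = 4.828 mol.
Mass of H2O = 4.828 × 18.016 = 86.98 g.

87.0 g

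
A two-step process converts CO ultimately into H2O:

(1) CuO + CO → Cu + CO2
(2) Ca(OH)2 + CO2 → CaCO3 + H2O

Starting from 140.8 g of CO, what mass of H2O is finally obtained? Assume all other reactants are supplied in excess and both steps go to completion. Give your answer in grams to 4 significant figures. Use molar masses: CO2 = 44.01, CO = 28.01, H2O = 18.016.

n(CO) = 140.80 / 28.01 = 5.0268 mol.
Step 1 gives a 1:1 ratio of CO to CO2, so n(CO2) = 5.0268 mol.
In step 2 the CO2:H2O ratio is 1:1, so n(H2O) = 5.0268 mol.
Mass of H2O = 5.0268 × 18.016 = 90.562 g.

90.56 g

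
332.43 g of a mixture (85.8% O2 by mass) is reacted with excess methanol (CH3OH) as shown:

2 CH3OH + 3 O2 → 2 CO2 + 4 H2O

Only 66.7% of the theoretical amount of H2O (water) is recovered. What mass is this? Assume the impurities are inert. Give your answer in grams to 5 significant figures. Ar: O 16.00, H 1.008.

Pure O2 available = 332.43 g × 0.858 = 285.225 g.
M(O2) = 2(16.00) = 32.00 g/mol.
M(H2O) = 2(1.008) + 16.00 = 18.016 g/mol.
n(O2) = 285.225 g / 32.00 g/mol = 8.91328 mol.
From the equation the O2:H2O mole ratio is 3:4, so n(H2O) = 8.91328 × 4/3 = 11.8844 mol.
Mass of H2O = 11.8844 mol × 18.016 g/mol = 214.109 g.
Actual mass collected = 214.109 g × 0.667 = 142.811 g.

142.81 g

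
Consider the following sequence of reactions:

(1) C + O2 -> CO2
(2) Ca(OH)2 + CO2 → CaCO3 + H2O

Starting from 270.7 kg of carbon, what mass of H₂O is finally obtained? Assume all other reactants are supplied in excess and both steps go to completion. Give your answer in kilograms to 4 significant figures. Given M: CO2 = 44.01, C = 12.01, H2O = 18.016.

270.7 kg = 270700 g.
n(C) = 270700 / 12.01 = 22540 mol.
Step 1 gives a 1:1 ratio of C to CO2, so n(CO2) = 22540 mol.
In step 2 the CO2:H2O ratio is 1:1, so n(H2O) = 22540 mol.
Mass of H2O = 22540 × 18.016 = 406070 g = 406.1 kg.

406.1 kg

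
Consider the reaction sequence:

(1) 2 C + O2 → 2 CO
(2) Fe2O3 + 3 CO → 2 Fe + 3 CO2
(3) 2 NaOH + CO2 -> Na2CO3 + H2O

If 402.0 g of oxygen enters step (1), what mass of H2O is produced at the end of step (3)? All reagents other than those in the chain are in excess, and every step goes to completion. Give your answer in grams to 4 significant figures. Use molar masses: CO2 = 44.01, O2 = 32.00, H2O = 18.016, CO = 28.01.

452.7 g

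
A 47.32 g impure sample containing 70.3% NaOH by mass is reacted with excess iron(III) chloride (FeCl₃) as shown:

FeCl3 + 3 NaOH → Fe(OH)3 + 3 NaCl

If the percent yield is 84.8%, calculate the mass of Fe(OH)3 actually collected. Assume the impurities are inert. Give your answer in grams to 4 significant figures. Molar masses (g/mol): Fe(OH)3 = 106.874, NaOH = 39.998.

Pure NaOH available = 47.32 g × 0.703 = 33.266 g.
n(NaOH) = 33.266 g / 39.998 g/mol = 0.83169 mol.
From the equation the NaOH:Fe(OH)3 mole ratio is 3:1, so n(Fe(OH)3) = 0.83169 × 1/3 = 0.27723 mol.
Mass of Fe(OH)3 = 0.27723 mol × 106.874 g/mol = 29.629 g.
Actual mass collected = 29.629 g × 0.848 = 25.125 g.

25.13 g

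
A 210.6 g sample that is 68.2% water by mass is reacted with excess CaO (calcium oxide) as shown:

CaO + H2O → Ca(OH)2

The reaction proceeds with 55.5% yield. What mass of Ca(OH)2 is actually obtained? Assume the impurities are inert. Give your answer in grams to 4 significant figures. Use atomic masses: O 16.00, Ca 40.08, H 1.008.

327.8 g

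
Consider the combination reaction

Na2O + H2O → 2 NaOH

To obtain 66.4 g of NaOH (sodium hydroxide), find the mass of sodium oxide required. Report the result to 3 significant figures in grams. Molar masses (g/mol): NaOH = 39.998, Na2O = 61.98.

51.4 g

n(NaOH) = 66.40 g / 39.998 g/mol = 1.660 mol.
From the equation the NaOH:Na2O mole ratio is 2:1, so n(Na2O) = 1.660 × 1/2 = 0.8300 mol.
Mass of Na2O = 0.8300 mol × 61.98 g/mol = 51.45 g.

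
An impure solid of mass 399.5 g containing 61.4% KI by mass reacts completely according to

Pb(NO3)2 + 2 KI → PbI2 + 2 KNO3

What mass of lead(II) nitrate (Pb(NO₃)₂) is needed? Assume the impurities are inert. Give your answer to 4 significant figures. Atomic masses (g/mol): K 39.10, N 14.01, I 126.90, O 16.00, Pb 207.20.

244.7 g

Mass of pure KI = 399.5 g × 0.614 = 245.29 g.
M(KI) = 39.10 + 126.90 = 166.00 g/mol.
M(Pb(NO3)2) = 207.20 + 2(14.01) + 6(16.00) = 331.22 g/mol.
n(KI) = 245.29 g / 166.00 g/mol = 1.4777 mol.
From the equation the KI:Pb(NO3)2 mole ratio is 2:1, so n(Pb(NO3)2) = 1.4777 × 1/2 = 0.73883 mol.
Mass of Pb(NO3)2 = 0.73883 mol × 331.22 g/mol = 244.72 g.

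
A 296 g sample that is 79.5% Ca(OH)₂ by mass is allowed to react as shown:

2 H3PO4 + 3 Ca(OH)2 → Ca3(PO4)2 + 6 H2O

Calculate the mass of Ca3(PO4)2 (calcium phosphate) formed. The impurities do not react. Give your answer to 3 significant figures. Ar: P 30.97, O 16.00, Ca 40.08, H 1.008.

Mass of pure Ca(OH)2 = 296 g × 0.795 = 235.3 g.
M(Ca(OH)2) = 40.08 + 2(16.00) + 2(1.008) = 74.096 g/mol.
M(Ca3(PO4)2) = 3(40.08) + 2(30.97) + 8(16.00) = 310.18 g/mol.
n(Ca(OH)2) = 235.3 g / 74.096 g/mol = 3.176 mol.
From the equation the Ca(OH)2:Ca3(PO4)2 mole ratio is 3:1, so n(Ca3(PO4)2) = 3.176 × 1/3 = 1.059 mol.
Mass of Ca3(PO4)2 = 1.059 mol × 310.18 g/mol = 328.4 g.

328 g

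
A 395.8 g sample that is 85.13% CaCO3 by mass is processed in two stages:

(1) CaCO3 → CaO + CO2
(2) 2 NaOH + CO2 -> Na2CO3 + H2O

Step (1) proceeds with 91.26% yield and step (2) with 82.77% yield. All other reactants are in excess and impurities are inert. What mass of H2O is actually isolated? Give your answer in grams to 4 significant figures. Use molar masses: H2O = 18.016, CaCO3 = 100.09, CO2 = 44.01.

Pure CaCO3 = 395.8 × 0.8513 = 336.94 g.
n(CaCO3) = 336.94 / 100.09 = 3.3664 mol.
Step 1 (CaCO3:CO2 = 1:1): theoretical n(CO2) = 3.3664 mol; at 91.26% yield, n(CO2) = 3.0722 mol.
Step 2 (CO2:H2O = 1:1): theoretical n(H2O) = 3.0722 mol, so theoretical mass = 3.0722 × 18.016 = 55.349 g.
At 82.77% yield, actual mass of H2O = 55.349 × 0.8277 = 45.812 g.

45.81 g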